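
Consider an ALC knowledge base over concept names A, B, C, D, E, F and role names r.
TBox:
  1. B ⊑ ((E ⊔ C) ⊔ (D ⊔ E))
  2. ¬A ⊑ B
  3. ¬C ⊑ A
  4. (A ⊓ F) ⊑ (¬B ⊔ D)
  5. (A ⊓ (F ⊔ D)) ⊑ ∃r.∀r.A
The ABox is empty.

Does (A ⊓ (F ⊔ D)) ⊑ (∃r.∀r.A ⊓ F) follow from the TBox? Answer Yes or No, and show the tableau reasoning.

1. (A ⊓ (F ⊔ D)) ⊑ (∃r.∀r.A ⊓ F)  ⇔  ((A ⊓ (F ⊔ D)) ⊓ (∀r.∃r.¬A ⊔ ¬F)) unsat w.r.t. T
   apply at x₀: (A ⊓ (F ⊔ D))⊑∃r.∀r.A
   open: L(x₀) ⊇ {A, D, ¬B, ¬F, ∃r.∀r.A} (+ ∃-successors)
2. Hence (A ⊓ (F ⊔ D)) ⊑ (∃r.∀r.A ⊓ F): not entailed.

No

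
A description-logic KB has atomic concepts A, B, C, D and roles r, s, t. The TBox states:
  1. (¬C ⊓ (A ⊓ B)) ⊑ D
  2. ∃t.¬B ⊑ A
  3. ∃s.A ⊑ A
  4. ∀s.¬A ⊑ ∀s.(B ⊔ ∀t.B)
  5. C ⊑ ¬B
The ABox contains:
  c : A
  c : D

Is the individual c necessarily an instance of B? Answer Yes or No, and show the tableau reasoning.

1. c : B?  L(c) = {A, D} ∪ {¬B}
   open: L(c) ⊇ {A, D, ¬B, ∃s.A} (+ ∃-successors) — c ∉ B possible
2. Hence c : B: not entailed.

No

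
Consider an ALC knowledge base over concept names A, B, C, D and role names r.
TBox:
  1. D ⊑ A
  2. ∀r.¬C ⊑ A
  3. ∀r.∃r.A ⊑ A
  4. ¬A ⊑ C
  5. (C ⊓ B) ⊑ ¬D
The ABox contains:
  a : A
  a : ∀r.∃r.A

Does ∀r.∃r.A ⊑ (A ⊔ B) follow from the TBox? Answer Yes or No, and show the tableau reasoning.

1. ∀r.∃r.A ⊑ (A ⊔ B)  ⇔  (∀r.∃r.A ⊓ (¬A ⊓ ¬B)) unsat w.r.t. T
   all branches close; clash {A, ¬A} at x₀
2. Hence ∀r.∃r.A ⊑ (A ⊔ B): entailed.

Yes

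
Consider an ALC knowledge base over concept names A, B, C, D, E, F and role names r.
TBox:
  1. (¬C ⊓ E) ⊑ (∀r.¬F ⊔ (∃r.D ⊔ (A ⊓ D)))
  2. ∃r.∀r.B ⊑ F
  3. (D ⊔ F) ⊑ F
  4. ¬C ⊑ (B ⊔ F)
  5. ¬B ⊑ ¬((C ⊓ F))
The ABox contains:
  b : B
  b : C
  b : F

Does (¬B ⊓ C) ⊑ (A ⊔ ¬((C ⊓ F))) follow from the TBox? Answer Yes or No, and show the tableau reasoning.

1. (¬B ⊓ C) ⊑ (A ⊔ ¬((C ⊓ F)))  ⇔  ((¬B ⊓ C) ⊓ (¬A ⊓ (C ⊓ F))) unsat w.r.t. T
   all branches close; clash {F, ¬F} at x₀
2. Hence (¬B ⊓ C) ⊑ (A ⊔ ¬((C ⊓ F))): entailed.

Yes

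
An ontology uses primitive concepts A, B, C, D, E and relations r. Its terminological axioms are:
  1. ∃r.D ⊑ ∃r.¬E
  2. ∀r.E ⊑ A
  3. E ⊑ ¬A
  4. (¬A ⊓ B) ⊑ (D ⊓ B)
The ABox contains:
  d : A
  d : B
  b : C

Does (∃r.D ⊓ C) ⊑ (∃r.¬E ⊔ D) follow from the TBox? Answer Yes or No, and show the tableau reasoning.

1. (∃r.D ⊓ C) ⊑ (∃r.¬E ⊔ D)  ⇔  ((∃r.D ⊓ C) ⊓ (∀r.E ⊓ ¬D)) unsat w.r.t. T
   all branches close; clash {D, ¬D} at x₀
2. Hence (∃r.D ⊓ C) ⊑ (∃r.¬E ⊔ D): entailed.

Yes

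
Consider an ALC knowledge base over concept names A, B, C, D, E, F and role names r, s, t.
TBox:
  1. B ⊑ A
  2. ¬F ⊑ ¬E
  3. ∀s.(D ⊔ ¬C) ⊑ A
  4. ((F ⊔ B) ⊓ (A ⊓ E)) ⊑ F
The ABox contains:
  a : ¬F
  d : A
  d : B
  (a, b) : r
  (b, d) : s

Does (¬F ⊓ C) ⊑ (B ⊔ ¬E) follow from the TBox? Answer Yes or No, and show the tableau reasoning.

1. (¬F ⊓ C) ⊑ (B ⊔ ¬E)  ⇔  ((¬F ⊓ C) ⊓ (¬B ⊓ E)) unsat w.r.t. T
   all branches close; clash {E, ¬E} at x₀
2. Hence (¬F ⊓ C) ⊑ (B ⊔ ¬E): entailed.

Yes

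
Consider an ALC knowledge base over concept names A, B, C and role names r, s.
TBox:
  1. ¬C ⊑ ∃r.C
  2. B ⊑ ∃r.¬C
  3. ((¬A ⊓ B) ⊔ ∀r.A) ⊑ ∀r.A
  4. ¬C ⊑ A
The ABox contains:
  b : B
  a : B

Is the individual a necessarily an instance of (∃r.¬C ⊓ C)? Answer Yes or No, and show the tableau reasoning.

1. a : (∃r.¬C ⊓ C)?  L(a) = {B} ∪ {(∀r.C ⊔ ¬C)}
   apply at a: B⊑∃r.¬C
   open: L(a) ⊇ {A, B, ¬C, ∃r.C, ∃r.¬A, …} (+ ∃-successors) — a ∉ (∃r.¬C ⊓ C) possible
2. Hence a : (∃r.¬C ⊓ C): not entailed.

No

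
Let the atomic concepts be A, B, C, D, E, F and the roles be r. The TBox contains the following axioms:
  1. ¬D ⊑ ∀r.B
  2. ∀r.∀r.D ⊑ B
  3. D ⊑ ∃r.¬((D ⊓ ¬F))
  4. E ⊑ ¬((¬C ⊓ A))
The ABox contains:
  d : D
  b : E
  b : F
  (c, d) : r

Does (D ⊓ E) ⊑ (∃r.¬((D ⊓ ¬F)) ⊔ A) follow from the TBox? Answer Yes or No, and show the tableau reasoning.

1. (D ⊓ E) ⊑ (∃r.¬((D ⊓ ¬F)) ⊔ A)  ⇔  ((D ⊓ E) ⊓ (∀r.(D ⊓ ¬F) ⊓ ¬A)) unsat w.r.t. T
   all branches close; clash {F, ¬F} at an ∃-successor
2. Hence (D ⊓ E) ⊑ (∃r.¬((D ⊓ ¬F)) ⊔ A): entailed.

Yes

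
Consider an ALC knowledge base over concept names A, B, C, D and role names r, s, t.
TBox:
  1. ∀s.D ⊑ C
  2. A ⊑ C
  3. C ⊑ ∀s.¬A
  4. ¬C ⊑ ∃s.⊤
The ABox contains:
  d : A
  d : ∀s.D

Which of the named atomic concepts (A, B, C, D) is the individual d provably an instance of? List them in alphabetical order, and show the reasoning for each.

1. d : A?  L(d) = {A, ∀s.D} ∪ {¬A}
   clash {A, ¬A} at d — d ∈ A
2. d : B?  L(d) = {A, ∀s.D} ∪ {¬B}
   apply at d: ∀s.D⊑C; A⊑C
   open: L(d) ⊇ {A, C, ¬B, ∀s.D, ∀s.¬A} — d ∉ B possible
3. d : C?  L(d) = {A, ∀s.D} ∪ {¬C}
   clash {C, ¬C} at d — d ∈ C
4. d : D?  L(d) = {A, ∀s.D} ∪ {¬D}
   apply at d: ∀s.D⊑C; A⊑C
   open: L(d) ⊇ {A, C, ¬D, ∀s.D, ∀s.¬A} — d ∉ D possible
5. Entailed for d: {A, C}

{A, C}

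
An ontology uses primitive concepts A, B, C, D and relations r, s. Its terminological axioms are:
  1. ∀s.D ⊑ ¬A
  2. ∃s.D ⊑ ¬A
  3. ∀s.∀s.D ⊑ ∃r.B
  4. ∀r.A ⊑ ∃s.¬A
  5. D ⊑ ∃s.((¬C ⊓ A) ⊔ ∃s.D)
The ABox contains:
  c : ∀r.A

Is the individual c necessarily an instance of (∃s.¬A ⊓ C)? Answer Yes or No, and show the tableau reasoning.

No

1. c : (∃s.¬A ⊓ C)?  L(c) = {∀r.A} ∪ {(∀s.A ⊔ ¬C)}
   apply at c: ∀r.A⊑∃s.¬A
   open: L(c) ⊇ {¬C, ¬D, ∀r.A, ∀s.¬D, ∃s.¬A, …} (+ ∃-successors) — c ∉ (∃s.¬A ⊓ C) possible
2. Hence c : (∃s.¬A ⊓ C): not entailed.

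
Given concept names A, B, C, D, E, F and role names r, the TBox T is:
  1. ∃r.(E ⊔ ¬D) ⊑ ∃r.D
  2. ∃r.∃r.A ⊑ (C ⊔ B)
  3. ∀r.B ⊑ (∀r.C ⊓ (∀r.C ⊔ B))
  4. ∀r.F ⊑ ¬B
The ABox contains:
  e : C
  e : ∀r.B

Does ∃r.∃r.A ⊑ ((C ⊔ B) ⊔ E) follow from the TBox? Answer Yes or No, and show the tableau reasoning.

1. ∃r.∃r.A ⊑ ((C ⊔ B) ⊔ E)  ⇔  (∃r.∃r.A ⊓ ((¬C ⊓ ¬B) ⊓ ¬E)) unsat w.r.t. T
   all branches close; clash {B, ¬B} at x₀
2. Hence ∃r.∃r.A ⊑ ((C ⊔ B) ⊔ E): entailed.

Yes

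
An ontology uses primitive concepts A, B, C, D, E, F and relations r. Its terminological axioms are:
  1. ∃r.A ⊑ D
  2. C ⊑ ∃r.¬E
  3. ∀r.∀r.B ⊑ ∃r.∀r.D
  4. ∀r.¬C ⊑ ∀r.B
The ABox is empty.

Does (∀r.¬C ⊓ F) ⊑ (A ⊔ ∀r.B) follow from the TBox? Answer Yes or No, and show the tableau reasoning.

1. (∀r.¬C ⊓ F) ⊑ (A ⊔ ∀r.B)  ⇔  ((∀r.¬C ⊓ F) ⊓ (¬A ⊓ ∃r.¬B)) unsat w.r.t. T
   all branches close; clash {B, ¬B} at an ∃-successor
2. Hence (∀r.¬C ⊓ F) ⊑ (A ⊔ ∀r.B): entailed.

Yes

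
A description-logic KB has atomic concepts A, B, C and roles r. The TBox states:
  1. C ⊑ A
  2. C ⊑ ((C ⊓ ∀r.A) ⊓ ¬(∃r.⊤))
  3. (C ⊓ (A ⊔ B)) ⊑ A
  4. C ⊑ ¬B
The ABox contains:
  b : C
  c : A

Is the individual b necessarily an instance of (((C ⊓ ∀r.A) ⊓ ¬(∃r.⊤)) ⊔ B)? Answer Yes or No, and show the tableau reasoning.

1. b : (((C ⊓ ∀r.A) ⊓ ¬(∃r.⊤)) ⊔ B)?  L(b) = {C} ∪ {(((¬C ⊔ ∃r.¬A) ⊔ ∃r.⊤) ⊓ ¬B)}
   clash ⊥ at an ∃-successor — b ∈ (((C ⊓ ∀r.A) ⊓ ¬(∃r.⊤)) ⊔ B)
2. Hence b : (((C ⊓ ∀r.A) ⊓ ¬(∃r.⊤)) ⊔ B): entailed.

Yes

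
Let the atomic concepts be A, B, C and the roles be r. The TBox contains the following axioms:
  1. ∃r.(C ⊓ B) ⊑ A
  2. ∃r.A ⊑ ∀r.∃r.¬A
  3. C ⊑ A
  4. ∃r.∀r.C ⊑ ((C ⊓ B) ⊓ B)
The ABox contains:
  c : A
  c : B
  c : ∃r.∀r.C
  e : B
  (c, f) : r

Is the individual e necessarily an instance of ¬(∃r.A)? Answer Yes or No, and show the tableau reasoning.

No

1. e : ¬(∃r.A)?  L(e) = {B} ∪ {∃r.A}
   apply at e: ∃r.A⊑∀r.∃r.¬A
   open: L(e) ⊇ {B, ¬C, ∀r.(¬C ⊔ ¬B), ∀r.∃r.¬A, ∀r.∃r.¬C, …} (+ ∃-successors) — e ∉ ¬(∃r.A) possible
2. Hence e : ¬(∃r.A): not entailed.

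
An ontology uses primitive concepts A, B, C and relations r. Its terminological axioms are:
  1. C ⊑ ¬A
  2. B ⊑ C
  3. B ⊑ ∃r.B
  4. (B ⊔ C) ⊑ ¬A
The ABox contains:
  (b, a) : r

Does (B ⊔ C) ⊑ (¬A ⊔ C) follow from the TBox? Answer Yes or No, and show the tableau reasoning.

Yes

1. (B ⊔ C) ⊑ (¬A ⊔ C)  ⇔  ((B ⊔ C) ⊓ (A ⊓ ¬C)) unsat w.r.t. T
   all branches close; clash {C, ¬C} at x₀
2. Hence (B ⊔ C) ⊑ (¬A ⊔ C): entailed.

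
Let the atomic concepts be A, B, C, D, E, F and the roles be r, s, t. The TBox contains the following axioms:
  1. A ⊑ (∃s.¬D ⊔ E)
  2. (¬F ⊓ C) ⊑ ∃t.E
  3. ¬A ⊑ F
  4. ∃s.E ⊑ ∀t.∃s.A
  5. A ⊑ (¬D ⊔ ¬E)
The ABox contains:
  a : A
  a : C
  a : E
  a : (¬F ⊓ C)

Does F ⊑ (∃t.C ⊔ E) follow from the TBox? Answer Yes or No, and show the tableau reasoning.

No

1. F ⊑ (∃t.C ⊔ E)  ⇔  (F ⊓ (∀t.¬C ⊓ ¬E)) unsat w.r.t. T
   open: L(x₀) ⊇ {F, ¬A, ¬E, ∀s.¬E, ∀t.¬C}
2. Hence F ⊑ (∃t.C ⊔ E): not entailed.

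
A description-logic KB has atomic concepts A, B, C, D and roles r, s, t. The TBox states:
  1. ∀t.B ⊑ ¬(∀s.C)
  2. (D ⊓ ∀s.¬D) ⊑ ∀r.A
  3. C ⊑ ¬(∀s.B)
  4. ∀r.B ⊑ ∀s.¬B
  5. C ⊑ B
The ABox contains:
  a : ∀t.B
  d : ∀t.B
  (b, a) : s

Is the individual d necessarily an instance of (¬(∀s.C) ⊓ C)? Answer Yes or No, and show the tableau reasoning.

1. d : (¬(∀s.C) ⊓ C)?  L(d) = {∀t.B} ∪ {(∀s.C ⊔ ¬C)}
   apply at d: ∀t.B⊑¬(∀s.C)
   open: L(d) ⊇ {¬C, ¬D, ∀t.B, ∃r.¬B, ∃s.¬C} (+ ∃-successors) — d ∉ (¬(∀s.C) ⊓ C) possible
2. Hence d : (¬(∀s.C) ⊓ C): not entailed.

No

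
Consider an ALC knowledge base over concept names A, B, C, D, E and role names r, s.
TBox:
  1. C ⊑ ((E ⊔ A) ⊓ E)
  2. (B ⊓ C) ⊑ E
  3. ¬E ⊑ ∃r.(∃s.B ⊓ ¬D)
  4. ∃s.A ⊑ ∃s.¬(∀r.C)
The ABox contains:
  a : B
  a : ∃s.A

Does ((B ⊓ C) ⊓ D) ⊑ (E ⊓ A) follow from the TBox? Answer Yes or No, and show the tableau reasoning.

No

1. ((B ⊓ C) ⊓ D) ⊑ (E ⊓ A)  ⇔  (((B ⊓ C) ⊓ D) ⊓ (¬E ⊔ ¬A)) unsat w.r.t. T
   apply at x₀: C⊑((E ⊔ A) ⊓ E); (B ⊓ C)⊑E
   open: L(x₀) ⊇ {B, C, D, E, ¬A, …}
2. Hence ((B ⊓ C) ⊓ D) ⊑ (E ⊓ A): not entailed.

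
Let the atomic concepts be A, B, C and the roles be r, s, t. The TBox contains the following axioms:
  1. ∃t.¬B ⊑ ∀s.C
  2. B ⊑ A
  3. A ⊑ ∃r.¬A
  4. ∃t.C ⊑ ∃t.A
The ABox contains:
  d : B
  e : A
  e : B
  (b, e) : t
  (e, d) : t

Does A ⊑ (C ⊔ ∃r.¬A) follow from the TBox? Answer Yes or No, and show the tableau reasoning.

1. A ⊑ (C ⊔ ∃r.¬A)  ⇔  (A ⊓ (¬C ⊓ ∀r.A)) unsat w.r.t. T
   all branches close; clash {A, ¬A} at an ∃-successor
2. Hence A ⊑ (C ⊔ ∃r.¬A): entailed.

Yes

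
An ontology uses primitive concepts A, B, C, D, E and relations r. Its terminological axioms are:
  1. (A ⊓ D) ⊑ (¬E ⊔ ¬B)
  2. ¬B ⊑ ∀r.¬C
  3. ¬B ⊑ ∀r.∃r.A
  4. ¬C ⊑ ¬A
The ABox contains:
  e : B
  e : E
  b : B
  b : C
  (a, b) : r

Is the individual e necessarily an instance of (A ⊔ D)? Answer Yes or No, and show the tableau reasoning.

No

1. e : (A ⊔ D)?  L(e) = {B, E} ∪ {(¬A ⊓ ¬D)}
   open: L(e) ⊇ {B, E, ¬A, ¬D} — e ∉ (A ⊔ D) possible
2. Hence e : (A ⊔ D): not entailed.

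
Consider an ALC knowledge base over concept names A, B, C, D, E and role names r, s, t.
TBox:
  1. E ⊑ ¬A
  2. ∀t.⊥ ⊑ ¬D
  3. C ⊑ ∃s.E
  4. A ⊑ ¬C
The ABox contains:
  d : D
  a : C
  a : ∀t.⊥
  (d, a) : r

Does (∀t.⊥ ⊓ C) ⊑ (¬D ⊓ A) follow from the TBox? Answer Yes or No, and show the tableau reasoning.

1. (∀t.⊥ ⊓ C) ⊑ (¬D ⊓ A)  ⇔  ((∀t.⊥ ⊓ C) ⊓ (D ⊔ ¬A)) unsat w.r.t. T
   apply at x₀: ∀t.⊥⊑¬D; C⊑∃s.E
   open: L(x₀) ⊇ {C, ¬A, ¬D, ∀t.⊥, ∃s.E} (+ ∃-successors)
2. Hence (∀t.⊥ ⊓ C) ⊑ (¬D ⊓ A): not entailed.

No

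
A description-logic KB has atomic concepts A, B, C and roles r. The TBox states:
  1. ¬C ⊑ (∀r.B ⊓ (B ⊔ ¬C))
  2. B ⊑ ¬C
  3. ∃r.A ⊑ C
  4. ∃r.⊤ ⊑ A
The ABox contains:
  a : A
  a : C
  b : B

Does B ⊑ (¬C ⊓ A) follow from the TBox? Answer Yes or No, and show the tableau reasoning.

No

1. B ⊑ (¬C ⊓ A)  ⇔  (B ⊓ (C ⊔ ¬A)) unsat w.r.t. T
   apply at x₀: B⊑¬C
   open: L(x₀) ⊇ {B, ¬A, ¬C, ∀r.B, ∀r.¬A, …}
2. Hence B ⊑ (¬C ⊓ A): not entailed.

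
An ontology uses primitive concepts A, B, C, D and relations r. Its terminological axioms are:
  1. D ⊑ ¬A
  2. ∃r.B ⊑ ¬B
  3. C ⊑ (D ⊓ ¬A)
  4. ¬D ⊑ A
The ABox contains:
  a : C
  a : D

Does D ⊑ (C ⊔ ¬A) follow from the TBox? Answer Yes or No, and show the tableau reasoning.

Yes

1. D ⊑ (C ⊔ ¬A)  ⇔  (D ⊓ (¬C ⊓ A)) unsat w.r.t. T
   all branches close; clash {A, ¬A} at x₀
2. Hence D ⊑ (C ⊔ ¬A): entailed.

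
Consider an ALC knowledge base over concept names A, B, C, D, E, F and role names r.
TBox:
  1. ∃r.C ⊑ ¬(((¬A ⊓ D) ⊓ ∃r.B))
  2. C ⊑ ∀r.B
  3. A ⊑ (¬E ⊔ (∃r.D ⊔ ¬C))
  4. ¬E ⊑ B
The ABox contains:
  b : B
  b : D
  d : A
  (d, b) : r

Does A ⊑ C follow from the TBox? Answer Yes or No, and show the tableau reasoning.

No

1. A ⊑ C  ⇔  (A ⊓ ¬C) unsat w.r.t. T
   apply at x₀: A⊑(¬E ⊔ (∃r.D ⊔ ¬C))
   open: L(x₀) ⊇ {A, E, ¬C, ∀r.¬C}
2. Hence A ⊑ C: not entailed.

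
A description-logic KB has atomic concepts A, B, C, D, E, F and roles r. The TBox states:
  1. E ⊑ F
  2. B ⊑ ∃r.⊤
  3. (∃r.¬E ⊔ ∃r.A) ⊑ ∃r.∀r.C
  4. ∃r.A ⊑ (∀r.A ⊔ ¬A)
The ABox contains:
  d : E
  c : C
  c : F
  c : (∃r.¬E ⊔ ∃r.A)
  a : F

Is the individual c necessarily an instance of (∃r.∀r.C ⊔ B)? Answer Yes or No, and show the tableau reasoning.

1. c : (∃r.∀r.C ⊔ B)?  L(c) = {C, F, (∃r.¬E ⊔ ∃r.A)} ∪ {(∀r.∃r.¬C ⊓ ¬B)}
   clash {C, ¬C} at an ∃-successor — c ∈ (∃r.∀r.C ⊔ B)
2. Hence c : (∃r.∀r.C ⊔ B): entailed.

Yes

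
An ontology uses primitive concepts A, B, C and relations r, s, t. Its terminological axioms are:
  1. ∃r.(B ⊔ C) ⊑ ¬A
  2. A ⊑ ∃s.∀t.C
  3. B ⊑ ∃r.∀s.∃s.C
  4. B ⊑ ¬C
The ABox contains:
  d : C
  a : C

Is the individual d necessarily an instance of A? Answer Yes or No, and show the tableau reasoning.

No

1. d : A?  L(d) = {C} ∪ {¬A}
   open: L(d) ⊇ {C, ¬A, ¬B} — d ∉ A possible
2. Hence d : A: not entailed.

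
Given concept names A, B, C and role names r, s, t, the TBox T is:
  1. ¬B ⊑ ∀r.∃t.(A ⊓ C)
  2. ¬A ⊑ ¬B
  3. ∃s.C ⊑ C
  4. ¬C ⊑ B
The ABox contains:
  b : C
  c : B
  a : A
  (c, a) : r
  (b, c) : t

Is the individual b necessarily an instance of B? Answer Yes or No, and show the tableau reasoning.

No

1. b : B?  L(b) = {C} ∪ {¬B}
   apply at b: ¬B⊑∀r.∃t.(A ⊓ C)
   open: L(b) ⊇ {C, ¬B, ∀r.∃t.(A ⊓ C)} — b ∉ B possible
2. Hence b : B: not entailed.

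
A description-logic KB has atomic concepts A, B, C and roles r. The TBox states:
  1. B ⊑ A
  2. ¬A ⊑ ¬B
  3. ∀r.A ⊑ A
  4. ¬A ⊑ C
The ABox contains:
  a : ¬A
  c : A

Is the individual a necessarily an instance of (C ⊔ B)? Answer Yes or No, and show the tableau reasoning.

1. a : (C ⊔ B)?  L(a) = {¬A} ∪ {(¬C ⊓ ¬B)}
   clash {C, ¬C} at a — a ∈ (C ⊔ B)
2. Hence a : (C ⊔ B): entailed.

Yes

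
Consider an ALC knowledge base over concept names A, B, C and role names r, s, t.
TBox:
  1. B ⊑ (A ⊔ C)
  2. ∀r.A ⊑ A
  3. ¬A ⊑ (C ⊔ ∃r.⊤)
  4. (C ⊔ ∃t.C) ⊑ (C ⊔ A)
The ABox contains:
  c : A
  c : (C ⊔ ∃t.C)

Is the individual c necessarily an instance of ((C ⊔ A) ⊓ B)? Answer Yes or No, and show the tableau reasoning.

No

1. c : ((C ⊔ A) ⊓ B)?  L(c) = {A, (C ⊔ ∃t.C)} ∪ {((¬C ⊓ ¬A) ⊔ ¬B)}
   apply at c: (C ⊔ ∃t.C)⊑(C ⊔ A)
   open: L(c) ⊇ {A, C, ¬B} — c ∉ ((C ⊔ A) ⊓ B) possible
2. Hence c : ((C ⊔ A) ⊓ B): not entailed.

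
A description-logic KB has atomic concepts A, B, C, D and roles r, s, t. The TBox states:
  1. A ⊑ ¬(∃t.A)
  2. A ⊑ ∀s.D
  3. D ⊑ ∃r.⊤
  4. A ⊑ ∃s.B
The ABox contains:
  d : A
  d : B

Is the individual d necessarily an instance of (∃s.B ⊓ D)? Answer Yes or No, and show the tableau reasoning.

No

1. d : (∃s.B ⊓ D)?  L(d) = {A, B} ∪ {(∀s.¬B ⊔ ¬D)}
   apply at d: A⊑¬(∃t.A); A⊑∀s.D; A⊑∃s.B
   open: L(d) ⊇ {A, B, ¬D, ∀s.D, ∀t.¬A, …} (+ ∃-successors) — d ∉ (∃s.B ⊓ D) possible
2. Hence d : (∃s.B ⊓ D): not entailed.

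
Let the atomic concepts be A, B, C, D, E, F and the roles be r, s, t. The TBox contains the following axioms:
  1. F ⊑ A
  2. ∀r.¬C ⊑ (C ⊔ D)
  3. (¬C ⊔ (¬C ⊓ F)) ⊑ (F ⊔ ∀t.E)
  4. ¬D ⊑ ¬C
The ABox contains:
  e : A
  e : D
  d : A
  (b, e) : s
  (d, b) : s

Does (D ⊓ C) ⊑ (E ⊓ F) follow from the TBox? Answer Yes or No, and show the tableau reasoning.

No

1. (D ⊓ C) ⊑ (E ⊓ F)  ⇔  ((D ⊓ C) ⊓ (¬E ⊔ ¬F)) unsat w.r.t. T
   open: L(x₀) ⊇ {C, D, ¬E, ¬F, ∃r.C} (+ ∃-successors)
2. Hence (D ⊓ C) ⊑ (E ⊓ F): not entailed.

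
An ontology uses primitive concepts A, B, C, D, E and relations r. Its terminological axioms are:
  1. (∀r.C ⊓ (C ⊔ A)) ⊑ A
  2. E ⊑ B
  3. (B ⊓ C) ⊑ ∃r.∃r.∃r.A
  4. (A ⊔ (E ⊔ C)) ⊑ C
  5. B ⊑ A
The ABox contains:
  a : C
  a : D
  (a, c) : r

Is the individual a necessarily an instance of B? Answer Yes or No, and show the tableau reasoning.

No

1. a : B?  L(a) = {C, D} ∪ {¬B}
   open: L(a) ⊇ {C, D, ¬B, ¬E, ∃r.¬C} (+ ∃-successors) — a ∉ B possible
2. Hence a : B: not entailed.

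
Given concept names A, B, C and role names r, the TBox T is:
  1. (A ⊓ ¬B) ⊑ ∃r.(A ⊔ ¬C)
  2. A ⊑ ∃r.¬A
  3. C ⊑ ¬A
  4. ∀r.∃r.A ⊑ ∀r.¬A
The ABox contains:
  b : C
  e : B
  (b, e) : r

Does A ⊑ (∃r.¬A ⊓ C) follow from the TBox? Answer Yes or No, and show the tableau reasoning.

1. A ⊑ (∃r.¬A ⊓ C)  ⇔  (A ⊓ (∀r.A ⊔ ¬C)) unsat w.r.t. T
   apply at x₀: A⊑∃r.¬A
   open: L(x₀) ⊇ {A, B, ¬C, ∃r.¬A, ∃r.∀r.¬A} (+ ∃-successors)
2. Hence A ⊑ (∃r.¬A ⊓ C): not entailed.

No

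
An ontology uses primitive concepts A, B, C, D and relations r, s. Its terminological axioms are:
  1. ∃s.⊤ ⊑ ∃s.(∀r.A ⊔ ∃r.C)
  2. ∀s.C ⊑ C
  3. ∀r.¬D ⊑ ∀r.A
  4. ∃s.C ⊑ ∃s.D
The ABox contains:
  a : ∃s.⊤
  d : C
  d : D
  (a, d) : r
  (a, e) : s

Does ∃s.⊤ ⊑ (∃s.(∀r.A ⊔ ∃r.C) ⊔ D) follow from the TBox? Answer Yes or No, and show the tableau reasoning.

Yes

1. ∃s.⊤ ⊑ (∃s.(∀r.A ⊔ ∃r.C) ⊔ D)  ⇔  (∃s.⊤ ⊓ (∀s.(∃r.¬A ⊓ ∀r.¬C) ⊓ ¬D)) unsat w.r.t. T
   all branches close; clash {A, ¬A} at an ∃-successor
2. Hence ∃s.⊤ ⊑ (∃s.(∀r.A ⊔ ∃r.C) ⊔ D): entailed.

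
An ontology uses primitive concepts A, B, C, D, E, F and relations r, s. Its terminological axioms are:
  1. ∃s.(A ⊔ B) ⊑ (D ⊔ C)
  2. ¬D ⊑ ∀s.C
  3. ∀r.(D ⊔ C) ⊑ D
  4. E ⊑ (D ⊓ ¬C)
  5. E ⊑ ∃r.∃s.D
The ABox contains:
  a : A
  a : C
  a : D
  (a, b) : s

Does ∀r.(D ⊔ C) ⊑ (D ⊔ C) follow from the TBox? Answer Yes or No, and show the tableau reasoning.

1. ∀r.(D ⊔ C) ⊑ (D ⊔ C)  ⇔  (∀r.(D ⊔ C) ⊓ (¬D ⊓ ¬C)) unsat w.r.t. T
   all branches close; clash {D, ¬D} at x₀
2. Hence ∀r.(D ⊔ C) ⊑ (D ⊔ C): entailed.

Yes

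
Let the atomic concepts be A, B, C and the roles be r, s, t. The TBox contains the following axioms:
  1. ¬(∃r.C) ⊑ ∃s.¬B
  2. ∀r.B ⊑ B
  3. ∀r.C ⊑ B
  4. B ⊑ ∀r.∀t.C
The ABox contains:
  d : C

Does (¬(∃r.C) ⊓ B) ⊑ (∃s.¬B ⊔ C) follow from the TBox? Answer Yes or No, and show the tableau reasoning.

1. (¬(∃r.C) ⊓ B) ⊑ (∃s.¬B ⊔ C)  ⇔  ((∀r.¬C ⊓ B) ⊓ (∀s.B ⊓ ¬C)) unsat w.r.t. T
   all branches close; clash {B, ¬B} at an ∃-successor
2. Hence (¬(∃r.C) ⊓ B) ⊑ (∃s.¬B ⊔ C): entailed.

Yes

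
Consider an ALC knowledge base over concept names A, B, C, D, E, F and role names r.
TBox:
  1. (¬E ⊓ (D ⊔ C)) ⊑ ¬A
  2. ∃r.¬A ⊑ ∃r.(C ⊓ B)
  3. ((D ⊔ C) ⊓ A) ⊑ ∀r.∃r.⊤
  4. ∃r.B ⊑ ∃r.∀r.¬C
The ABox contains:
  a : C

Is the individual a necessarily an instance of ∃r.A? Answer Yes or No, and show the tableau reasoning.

1. a : ∃r.A?  L(a) = {C} ∪ {∀r.¬A}
   open: L(a) ⊇ {C, ¬A, ∀r.A, ∀r.¬A, ∀r.¬B} — a ∉ ∃r.A possible
2. Hence a : ∃r.A: not entailed.

No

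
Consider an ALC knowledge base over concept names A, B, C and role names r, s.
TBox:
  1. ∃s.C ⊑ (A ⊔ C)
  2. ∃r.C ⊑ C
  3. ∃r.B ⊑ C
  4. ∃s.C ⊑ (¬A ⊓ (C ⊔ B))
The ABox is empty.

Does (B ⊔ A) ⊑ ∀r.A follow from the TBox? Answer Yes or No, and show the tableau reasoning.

No

1. (B ⊔ A) ⊑ ∀r.A  ⇔  ((B ⊔ A) ⊓ ∃r.¬A) unsat w.r.t. T
   open: L(x₀) ⊇ {B, ∀r.¬B, ∀r.¬C, ∀s.¬C, ∃r.¬A} (+ ∃-successors)
2. Hence (B ⊔ A) ⊑ ∀r.A: not entailed.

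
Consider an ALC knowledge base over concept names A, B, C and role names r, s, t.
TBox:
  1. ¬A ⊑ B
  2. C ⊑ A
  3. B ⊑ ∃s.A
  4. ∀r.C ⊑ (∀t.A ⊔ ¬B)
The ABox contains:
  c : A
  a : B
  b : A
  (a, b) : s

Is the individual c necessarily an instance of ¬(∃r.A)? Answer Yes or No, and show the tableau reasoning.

No

1. c : ¬(∃r.A)?  L(c) = {A} ∪ {∃r.A}
   open: L(c) ⊇ {A, ¬B, ∃r.A, ∃r.¬C} (+ ∃-successors) — c ∉ ¬(∃r.A) possible
2. Hence c : ¬(∃r.A): not entailed.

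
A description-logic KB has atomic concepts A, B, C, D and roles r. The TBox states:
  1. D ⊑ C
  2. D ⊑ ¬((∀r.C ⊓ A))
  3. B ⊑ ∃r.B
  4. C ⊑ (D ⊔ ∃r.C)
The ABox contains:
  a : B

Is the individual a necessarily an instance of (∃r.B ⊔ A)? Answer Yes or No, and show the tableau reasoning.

1. a : (∃r.B ⊔ A)?  L(a) = {B} ∪ {(∀r.¬B ⊓ ¬A)}
   clash {B, ¬B} at an ∃-successor — a ∈ (∃r.B ⊔ A)
2. Hence a : (∃r.B ⊔ A): entailed.

Yes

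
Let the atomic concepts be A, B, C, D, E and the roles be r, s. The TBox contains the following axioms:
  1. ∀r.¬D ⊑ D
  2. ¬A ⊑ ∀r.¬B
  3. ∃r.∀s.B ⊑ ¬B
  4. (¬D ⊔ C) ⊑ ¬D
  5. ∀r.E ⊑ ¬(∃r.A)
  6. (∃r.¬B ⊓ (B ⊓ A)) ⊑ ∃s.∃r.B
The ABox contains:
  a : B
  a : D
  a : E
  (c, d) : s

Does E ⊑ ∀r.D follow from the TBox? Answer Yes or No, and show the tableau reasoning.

No

1. E ⊑ ∀r.D  ⇔  (E ⊓ ∃r.¬D) unsat w.r.t. T
   open: L(x₀) ⊇ {A, D, E, ¬C, ∀r.B, …} (+ ∃-successors)
2. Hence E ⊑ ∀r.D: not entailed.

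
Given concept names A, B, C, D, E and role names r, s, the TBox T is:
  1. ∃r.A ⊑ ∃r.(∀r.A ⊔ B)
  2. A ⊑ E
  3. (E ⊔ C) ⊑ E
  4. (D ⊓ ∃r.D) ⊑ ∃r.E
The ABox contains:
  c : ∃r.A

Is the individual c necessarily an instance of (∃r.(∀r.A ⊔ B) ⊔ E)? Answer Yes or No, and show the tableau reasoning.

1. c : (∃r.(∀r.A ⊔ B) ⊔ E)?  L(c) = {∃r.A} ∪ {(∀r.(∃r.¬A ⊓ ¬B) ⊓ ¬E)}
   clash {E, ¬E} at c — c ∈ (∃r.(∀r.A ⊔ B) ⊔ E)
2. Hence c : (∃r.(∀r.A ⊔ B) ⊔ E): entailed.

Yes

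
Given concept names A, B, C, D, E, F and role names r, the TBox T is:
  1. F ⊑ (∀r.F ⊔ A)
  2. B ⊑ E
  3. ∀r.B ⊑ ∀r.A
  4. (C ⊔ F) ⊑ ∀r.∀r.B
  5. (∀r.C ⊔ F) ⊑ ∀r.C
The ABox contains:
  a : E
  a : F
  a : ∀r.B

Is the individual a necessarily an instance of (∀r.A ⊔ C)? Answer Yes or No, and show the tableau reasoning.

1. a : (∀r.A ⊔ C)?  L(a) = {E, F, ∀r.B} ∪ {(∃r.¬A ⊓ ¬C)}
   clash {A, ¬A} at an ∃-successor — a ∈ (∀r.A ⊔ C)
2. Hence a : (∀r.A ⊔ C): entailed.

Yes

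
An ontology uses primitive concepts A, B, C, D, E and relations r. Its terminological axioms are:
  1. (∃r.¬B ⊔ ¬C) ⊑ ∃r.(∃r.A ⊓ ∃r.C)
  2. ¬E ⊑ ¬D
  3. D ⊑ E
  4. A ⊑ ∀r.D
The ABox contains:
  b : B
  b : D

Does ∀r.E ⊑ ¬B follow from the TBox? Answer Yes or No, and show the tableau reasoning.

1. ∀r.E ⊑ ¬B  ⇔  (∀r.E ⊓ B) unsat w.r.t. T
   open: L(x₀) ⊇ {B, C, E, ¬A, ∀r.B, …}
2. Hence ∀r.E ⊑ ¬B: not entailed.

No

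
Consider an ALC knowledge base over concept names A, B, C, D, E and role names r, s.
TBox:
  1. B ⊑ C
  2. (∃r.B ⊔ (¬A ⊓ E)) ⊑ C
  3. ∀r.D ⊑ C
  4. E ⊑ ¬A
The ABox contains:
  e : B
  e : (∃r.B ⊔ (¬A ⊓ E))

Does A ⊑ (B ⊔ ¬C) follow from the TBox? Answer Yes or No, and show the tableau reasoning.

1. A ⊑ (B ⊔ ¬C)  ⇔  (A ⊓ (¬B ⊓ C)) unsat w.r.t. T
   open: L(x₀) ⊇ {A, C, ¬B, ¬E}
2. Hence A ⊑ (B ⊔ ¬C): not entailed.

No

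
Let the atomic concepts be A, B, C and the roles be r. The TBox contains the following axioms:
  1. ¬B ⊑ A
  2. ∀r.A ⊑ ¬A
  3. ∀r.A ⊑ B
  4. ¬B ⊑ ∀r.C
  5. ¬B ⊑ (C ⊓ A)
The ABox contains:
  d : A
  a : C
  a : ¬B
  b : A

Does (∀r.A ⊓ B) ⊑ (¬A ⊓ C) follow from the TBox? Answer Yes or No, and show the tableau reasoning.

1. (∀r.A ⊓ B) ⊑ (¬A ⊓ C)  ⇔  ((∀r.A ⊓ B) ⊓ (A ⊔ ¬C)) unsat w.r.t. T
   apply at x₀: ∀r.A⊑¬A
   open: L(x₀) ⊇ {B, ¬A, ¬C, ∀r.A}
2. Hence (∀r.A ⊓ B) ⊑ (¬A ⊓ C): not entailed.

No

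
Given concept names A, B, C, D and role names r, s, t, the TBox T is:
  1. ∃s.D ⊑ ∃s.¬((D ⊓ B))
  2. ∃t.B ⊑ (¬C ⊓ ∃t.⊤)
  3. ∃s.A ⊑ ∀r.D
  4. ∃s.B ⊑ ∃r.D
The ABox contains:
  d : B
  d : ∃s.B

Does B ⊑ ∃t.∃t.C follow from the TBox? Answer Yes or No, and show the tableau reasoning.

No

1. B ⊑ ∃t.∃t.C  ⇔  (B ⊓ ∀t.∀t.¬C) unsat w.r.t. T
   open: L(x₀) ⊇ {B, ∀s.¬A, ∀s.¬B, ∀s.¬D, ∀t.¬B, …}
2. Hence B ⊑ ∃t.∃t.C: not entailed.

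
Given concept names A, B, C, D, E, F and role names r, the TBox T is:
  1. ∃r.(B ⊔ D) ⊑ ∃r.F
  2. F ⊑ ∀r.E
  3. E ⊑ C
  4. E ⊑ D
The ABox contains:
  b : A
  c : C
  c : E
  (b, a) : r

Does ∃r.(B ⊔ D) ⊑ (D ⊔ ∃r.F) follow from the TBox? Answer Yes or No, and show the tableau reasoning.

Yes

1. ∃r.(B ⊔ D) ⊑ (D ⊔ ∃r.F)  ⇔  (∃r.(B ⊔ D) ⊓ (¬D ⊓ ∀r.¬F)) unsat w.r.t. T
   all branches close; clash {D, ¬D} at x₀
2. Hence ∃r.(B ⊔ D) ⊑ (D ⊔ ∃r.F): entailed.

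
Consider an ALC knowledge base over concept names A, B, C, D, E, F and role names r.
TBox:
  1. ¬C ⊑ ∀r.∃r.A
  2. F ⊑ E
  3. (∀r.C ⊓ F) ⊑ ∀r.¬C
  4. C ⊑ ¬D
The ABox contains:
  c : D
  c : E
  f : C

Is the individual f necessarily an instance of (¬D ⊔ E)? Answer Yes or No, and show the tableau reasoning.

Yes

1. f : (¬D ⊔ E)?  L(f) = {C} ∪ {(D ⊓ ¬E)}
   clash {D, ¬D} at f — f ∈ (¬D ⊔ E)
2. Hence f : (¬D ⊔ E): entailed.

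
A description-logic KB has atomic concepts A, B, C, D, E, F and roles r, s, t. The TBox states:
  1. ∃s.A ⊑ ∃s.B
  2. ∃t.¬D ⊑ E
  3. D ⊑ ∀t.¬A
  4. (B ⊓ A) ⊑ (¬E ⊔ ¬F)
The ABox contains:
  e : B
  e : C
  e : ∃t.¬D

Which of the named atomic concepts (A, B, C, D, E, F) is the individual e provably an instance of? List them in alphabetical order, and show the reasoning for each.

{B, C, E}

1. e : A?  L(e) = {B, C, ∃t.¬D} ∪ {¬A}
   apply at e: ∃t.¬D⊑E
   open: L(e) ⊇ {B, C, E, ¬A, ¬D, …} (+ ∃-successors) — e ∉ A possible
2. e : B?  L(e) = {B, C, ∃t.¬D} ∪ {¬B}
   clash {B, ¬B} at e — e ∈ B
3. e : C?  L(e) = {B, C, ∃t.¬D} ∪ {¬C}
   clash {C, ¬C} at e — e ∈ C
4. e : D?  L(e) = {B, C, ∃t.¬D} ∪ {¬D}
   apply at e: ∃t.¬D⊑E
   open: L(e) ⊇ {B, C, E, ¬A, ¬D, …} (+ ∃-successors) — e ∉ D possible
5. e : E?  L(e) = {B, C, ∃t.¬D} ∪ {¬E}
   clash {E, ¬E} at e — e ∈ E
6. e : F?  L(e) = {B, C, ∃t.¬D} ∪ {¬F}
   apply at e: ∃t.¬D⊑E
   open: L(e) ⊇ {B, C, E, ¬A, ¬D, …} (+ ∃-successors) — e ∉ F possible
7. Entailed for e: {B, C, E}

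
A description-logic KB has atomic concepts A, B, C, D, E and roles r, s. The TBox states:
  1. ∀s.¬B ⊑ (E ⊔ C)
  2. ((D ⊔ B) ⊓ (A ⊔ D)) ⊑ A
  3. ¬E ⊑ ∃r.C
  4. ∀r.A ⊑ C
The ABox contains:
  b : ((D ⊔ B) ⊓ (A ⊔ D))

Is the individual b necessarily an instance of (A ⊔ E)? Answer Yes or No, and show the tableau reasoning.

1. b : (A ⊔ E)?  L(b) = {((D ⊔ B) ⊓ (A ⊔ D))} ∪ {(¬A ⊓ ¬E)}
   clash {A, ¬A} at b — b ∈ (A ⊔ E)
2. Hence b : (A ⊔ E): entailed.

Yes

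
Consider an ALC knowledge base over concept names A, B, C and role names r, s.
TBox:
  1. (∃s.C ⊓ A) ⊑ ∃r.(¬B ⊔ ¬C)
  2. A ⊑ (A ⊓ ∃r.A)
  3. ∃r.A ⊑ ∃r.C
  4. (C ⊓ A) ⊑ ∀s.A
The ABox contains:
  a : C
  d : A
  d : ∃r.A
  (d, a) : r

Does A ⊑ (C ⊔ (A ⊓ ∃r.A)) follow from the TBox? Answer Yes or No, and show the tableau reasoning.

Yes

1. A ⊑ (C ⊔ (A ⊓ ∃r.A))  ⇔  (A ⊓ (¬C ⊓ (¬A ⊔ ∀r.¬A))) unsat w.r.t. T
   all branches close; clash {A, ¬A} at an ∃-successor
2. Hence A ⊑ (C ⊔ (A ⊓ ∃r.A)): entailed.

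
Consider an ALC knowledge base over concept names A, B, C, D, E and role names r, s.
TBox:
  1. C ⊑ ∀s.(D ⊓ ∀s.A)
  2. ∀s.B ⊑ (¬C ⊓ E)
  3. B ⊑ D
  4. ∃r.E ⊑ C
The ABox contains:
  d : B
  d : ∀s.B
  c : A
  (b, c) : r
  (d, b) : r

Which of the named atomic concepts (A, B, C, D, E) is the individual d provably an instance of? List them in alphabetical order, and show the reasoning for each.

1. d : A?  L(d) = {B, ∀s.B} ∪ {¬A}
   apply at d: ∀s.B⊑(¬C ⊓ E); B⊑D
   open: L(d) ⊇ {B, D, E, ¬A, ¬C, …} — d ∉ A possible
2. d : B?  L(d) = {B, ∀s.B} ∪ {¬B}
   clash {B, ¬B} at d — d ∈ B
3. d : C?  L(d) = {B, ∀s.B} ∪ {¬C}
   apply at d: ∀s.B⊑(¬C ⊓ E); B⊑D
   open: L(d) ⊇ {B, D, E, ¬C, ∀r.¬E, …} — d ∉ C possible
4. d : D?  L(d) = {B, ∀s.B} ∪ {¬D}
   clash {D, ¬D} at d — d ∈ D
5. d : E?  L(d) = {B, ∀s.B} ∪ {¬E}
   clash {C, ¬C} at d — d ∈ E
6. Entailed for d: {B, D, E}

{B, D, E}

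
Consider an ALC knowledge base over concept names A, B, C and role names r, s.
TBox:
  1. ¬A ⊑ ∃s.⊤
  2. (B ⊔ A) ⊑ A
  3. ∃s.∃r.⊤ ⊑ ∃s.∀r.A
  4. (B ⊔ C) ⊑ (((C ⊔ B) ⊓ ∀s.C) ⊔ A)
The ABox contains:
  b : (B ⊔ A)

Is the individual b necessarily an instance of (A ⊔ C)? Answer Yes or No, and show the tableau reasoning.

Yes

1. b : (A ⊔ C)?  L(b) = {(B ⊔ A)} ∪ {(¬A ⊓ ¬C)}
   clash {A, ¬A} at b — b ∈ (A ⊔ C)
2. Hence b : (A ⊔ C): entailed.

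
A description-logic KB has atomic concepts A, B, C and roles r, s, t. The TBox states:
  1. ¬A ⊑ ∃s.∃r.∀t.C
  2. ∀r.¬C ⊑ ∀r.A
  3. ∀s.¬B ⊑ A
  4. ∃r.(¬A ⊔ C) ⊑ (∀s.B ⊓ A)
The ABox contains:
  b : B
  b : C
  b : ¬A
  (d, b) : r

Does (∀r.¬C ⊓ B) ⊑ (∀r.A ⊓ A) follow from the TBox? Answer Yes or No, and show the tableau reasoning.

No

1. (∀r.¬C ⊓ B) ⊑ (∀r.A ⊓ A)  ⇔  ((∀r.¬C ⊓ B) ⊓ (∃r.¬A ⊔ ¬A)) unsat w.r.t. T
   apply at x₀: ∀r.¬C⊑∀r.A
   open: L(x₀) ⊇ {B, ¬A, ∀r.(A ⊓ ¬C), ∀r.A, ∀r.¬C, …} (+ ∃-successors)
2. Hence (∀r.¬C ⊓ B) ⊑ (∀r.A ⊓ A): not entailed.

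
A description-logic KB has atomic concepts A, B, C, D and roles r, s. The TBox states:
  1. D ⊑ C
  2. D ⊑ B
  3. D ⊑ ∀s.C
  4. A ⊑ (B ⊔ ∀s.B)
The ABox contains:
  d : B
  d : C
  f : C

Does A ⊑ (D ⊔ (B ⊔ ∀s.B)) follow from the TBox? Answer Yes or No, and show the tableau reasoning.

Yes

1. A ⊑ (D ⊔ (B ⊔ ∀s.B))  ⇔  (A ⊓ (¬D ⊓ (¬B ⊓ ∃s.¬B))) unsat w.r.t. T
   all branches close; clash {B, ¬B} at an ∃-successor
2. Hence A ⊑ (D ⊔ (B ⊔ ∀s.B)): entailed.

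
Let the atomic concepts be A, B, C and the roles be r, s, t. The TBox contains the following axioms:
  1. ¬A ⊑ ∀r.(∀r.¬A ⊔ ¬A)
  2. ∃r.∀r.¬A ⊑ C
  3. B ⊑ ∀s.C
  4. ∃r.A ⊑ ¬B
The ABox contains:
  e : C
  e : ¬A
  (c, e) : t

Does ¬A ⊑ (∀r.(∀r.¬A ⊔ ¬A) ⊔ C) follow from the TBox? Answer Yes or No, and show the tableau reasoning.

1. ¬A ⊑ (∀r.(∀r.¬A ⊔ ¬A) ⊔ C)  ⇔  (¬A ⊓ (∃r.(∃r.A ⊓ A) ⊓ ¬C)) unsat w.r.t. T
   all branches close; clash {C, ¬C} at x₀
2. Hence ¬A ⊑ (∀r.(∀r.¬A ⊔ ¬A) ⊔ C): entailed.

Yes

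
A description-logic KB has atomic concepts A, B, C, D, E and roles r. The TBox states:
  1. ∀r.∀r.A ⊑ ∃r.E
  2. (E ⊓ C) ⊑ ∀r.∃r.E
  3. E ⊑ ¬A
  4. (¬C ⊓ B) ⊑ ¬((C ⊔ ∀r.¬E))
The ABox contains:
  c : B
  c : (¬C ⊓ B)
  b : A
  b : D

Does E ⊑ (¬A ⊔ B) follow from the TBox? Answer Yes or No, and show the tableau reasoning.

Yes

1. E ⊑ (¬A ⊔ B)  ⇔  (E ⊓ (A ⊓ ¬B)) unsat w.r.t. T
   all branches close; clash {A, ¬A} at x₀
2. Hence E ⊑ (¬A ⊔ B): entailed.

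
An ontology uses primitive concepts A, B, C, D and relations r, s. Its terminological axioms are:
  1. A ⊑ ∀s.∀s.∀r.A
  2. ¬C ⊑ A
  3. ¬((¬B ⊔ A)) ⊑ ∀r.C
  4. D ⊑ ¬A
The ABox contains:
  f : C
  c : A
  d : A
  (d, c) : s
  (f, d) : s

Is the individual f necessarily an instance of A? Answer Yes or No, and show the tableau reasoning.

1. f : A?  L(f) = {C} ∪ {¬A}
   open: L(f) ⊇ {C, ¬A, ¬B} — f ∉ A possible
2. Hence f : A: not entailed.

No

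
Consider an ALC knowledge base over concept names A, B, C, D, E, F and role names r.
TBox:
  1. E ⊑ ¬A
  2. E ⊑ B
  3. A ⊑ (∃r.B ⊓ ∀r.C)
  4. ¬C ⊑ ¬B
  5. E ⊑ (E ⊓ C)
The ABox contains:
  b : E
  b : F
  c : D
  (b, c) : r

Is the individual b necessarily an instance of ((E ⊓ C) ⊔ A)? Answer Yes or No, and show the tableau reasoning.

1. b : ((E ⊓ C) ⊔ A)?  L(b) = {E, F} ∪ {((¬E ⊔ ¬C) ⊓ ¬A)}
   clash {B, ¬B} at b — b ∈ ((E ⊓ C) ⊔ A)
2. Hence b : ((E ⊓ C) ⊔ A): entailed.

Yes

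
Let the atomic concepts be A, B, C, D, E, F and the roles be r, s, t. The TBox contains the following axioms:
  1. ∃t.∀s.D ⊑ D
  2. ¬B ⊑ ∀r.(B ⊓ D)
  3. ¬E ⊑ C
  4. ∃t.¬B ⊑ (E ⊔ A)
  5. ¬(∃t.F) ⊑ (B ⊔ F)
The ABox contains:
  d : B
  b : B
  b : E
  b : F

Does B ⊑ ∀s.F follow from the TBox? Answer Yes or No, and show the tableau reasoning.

1. B ⊑ ∀s.F  ⇔  (B ⊓ ∃s.¬F) unsat w.r.t. T
   open: L(x₀) ⊇ {B, E, ∀t.B, ∀t.∃s.¬D, ∃s.¬F, …} (+ ∃-successors)
2. Hence B ⊑ ∀s.F: not entailed.

No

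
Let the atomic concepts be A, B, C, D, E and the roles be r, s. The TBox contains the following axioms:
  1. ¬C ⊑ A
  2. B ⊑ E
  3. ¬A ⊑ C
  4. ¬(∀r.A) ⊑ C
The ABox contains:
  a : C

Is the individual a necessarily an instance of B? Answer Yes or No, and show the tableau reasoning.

No

1. a : B?  L(a) = {C} ∪ {¬B}
   open: L(a) ⊇ {C, ¬B} — a ∉ B possible
2. Hence a : B: not entailed.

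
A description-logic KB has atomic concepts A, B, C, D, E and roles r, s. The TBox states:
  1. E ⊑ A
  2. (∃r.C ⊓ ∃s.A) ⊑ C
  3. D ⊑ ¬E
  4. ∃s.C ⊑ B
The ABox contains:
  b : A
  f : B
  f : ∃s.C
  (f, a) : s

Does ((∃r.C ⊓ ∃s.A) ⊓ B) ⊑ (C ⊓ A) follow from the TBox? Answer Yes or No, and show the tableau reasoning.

1. ((∃r.C ⊓ ∃s.A) ⊓ B) ⊑ (C ⊓ A)  ⇔  (((∃r.C ⊓ ∃s.A) ⊓ B) ⊓ (¬C ⊔ ¬A)) unsat w.r.t. T
   apply at x₀: (∃r.C ⊓ ∃s.A)⊑C
   open: L(x₀) ⊇ {B, C, ¬A, ¬D, ¬E, …} (+ ∃-successors)
2. Hence ((∃r.C ⊓ ∃s.A) ⊓ B) ⊑ (C ⊓ A): not entailed.

No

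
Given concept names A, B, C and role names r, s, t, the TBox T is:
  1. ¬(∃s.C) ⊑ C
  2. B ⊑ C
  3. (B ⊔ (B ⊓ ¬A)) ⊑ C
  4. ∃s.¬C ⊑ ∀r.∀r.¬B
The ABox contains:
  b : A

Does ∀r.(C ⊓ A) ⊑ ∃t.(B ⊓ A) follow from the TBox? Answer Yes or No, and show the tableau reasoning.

1. ∀r.(C ⊓ A) ⊑ ∃t.(B ⊓ A)  ⇔  (∀r.(C ⊓ A) ⊓ ∀t.(¬B ⊔ ¬A)) unsat w.r.t. T
   open: L(x₀) ⊇ {¬B, ∀r.(C ⊓ A), ∀s.C, ∀t.(¬B ⊔ ¬A), ∃s.C} (+ ∃-successors)
2. Hence ∀r.(C ⊓ A) ⊑ ∃t.(B ⊓ A): not entailed.

No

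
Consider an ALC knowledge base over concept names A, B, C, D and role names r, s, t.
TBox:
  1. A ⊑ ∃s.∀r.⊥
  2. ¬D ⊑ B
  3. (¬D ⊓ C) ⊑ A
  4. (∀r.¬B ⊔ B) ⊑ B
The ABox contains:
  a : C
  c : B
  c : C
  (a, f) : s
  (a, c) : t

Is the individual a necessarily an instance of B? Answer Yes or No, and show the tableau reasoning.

No

1. a : B?  L(a) = {C} ∪ {¬B}
   open: L(a) ⊇ {C, D, ¬A, ¬B, ∃r.B} (+ ∃-successors) — a ∉ B possible
2. Hence a : B: not entailed.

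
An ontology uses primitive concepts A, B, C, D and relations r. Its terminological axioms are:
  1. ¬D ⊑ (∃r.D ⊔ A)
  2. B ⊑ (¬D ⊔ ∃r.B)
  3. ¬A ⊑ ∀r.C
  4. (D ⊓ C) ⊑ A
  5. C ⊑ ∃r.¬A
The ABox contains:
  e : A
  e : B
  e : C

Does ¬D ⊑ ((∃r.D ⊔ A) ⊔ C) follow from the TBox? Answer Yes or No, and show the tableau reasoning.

1. ¬D ⊑ ((∃r.D ⊔ A) ⊔ C)  ⇔  (¬D ⊓ ((∀r.¬D ⊓ ¬A) ⊓ ¬C)) unsat w.r.t. T
   all branches close; clash {A, ¬A} at x₀
2. Hence ¬D ⊑ ((∃r.D ⊔ A) ⊔ C): entailed.

Yes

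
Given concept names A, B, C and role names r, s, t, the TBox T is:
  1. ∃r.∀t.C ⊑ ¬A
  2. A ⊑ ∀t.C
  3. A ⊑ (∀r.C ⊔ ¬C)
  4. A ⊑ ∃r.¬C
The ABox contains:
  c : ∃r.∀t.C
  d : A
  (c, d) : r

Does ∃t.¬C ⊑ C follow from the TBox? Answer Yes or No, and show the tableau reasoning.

No

1. ∃t.¬C ⊑ C  ⇔  (∃t.¬C ⊓ ¬C) unsat w.r.t. T
   open: L(x₀) ⊇ {¬A, ¬C, ∃t.¬C} (+ ∃-successors)
2. Hence ∃t.¬C ⊑ C: not entailed.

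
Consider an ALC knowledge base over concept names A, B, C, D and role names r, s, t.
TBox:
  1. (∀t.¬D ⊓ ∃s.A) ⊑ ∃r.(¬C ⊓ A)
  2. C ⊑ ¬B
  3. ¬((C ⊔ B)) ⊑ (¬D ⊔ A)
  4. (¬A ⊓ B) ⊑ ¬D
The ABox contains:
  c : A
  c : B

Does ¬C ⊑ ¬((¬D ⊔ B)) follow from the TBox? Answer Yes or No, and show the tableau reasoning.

No

1. ¬C ⊑ ¬((¬D ⊔ B))  ⇔  (¬C ⊓ (¬D ⊔ B)) unsat w.r.t. T
   open: L(x₀) ⊇ {B, ¬C, ¬D, ∃t.D} (+ ∃-successors)
2. Hence ¬C ⊑ ¬((¬D ⊔ B)): not entailed.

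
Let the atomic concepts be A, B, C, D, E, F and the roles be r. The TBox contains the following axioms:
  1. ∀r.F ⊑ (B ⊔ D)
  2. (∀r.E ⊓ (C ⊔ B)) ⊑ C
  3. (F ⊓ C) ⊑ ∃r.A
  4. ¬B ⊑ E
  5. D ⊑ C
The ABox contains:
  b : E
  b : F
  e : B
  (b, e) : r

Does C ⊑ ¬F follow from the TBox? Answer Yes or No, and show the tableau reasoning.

No

1. C ⊑ ¬F  ⇔  (C ⊓ F) unsat w.r.t. T
   open: L(x₀) ⊇ {B, C, F, ∃r.A, ∃r.¬F} (+ ∃-successors)
2. Hence C ⊑ ¬F: not entailed.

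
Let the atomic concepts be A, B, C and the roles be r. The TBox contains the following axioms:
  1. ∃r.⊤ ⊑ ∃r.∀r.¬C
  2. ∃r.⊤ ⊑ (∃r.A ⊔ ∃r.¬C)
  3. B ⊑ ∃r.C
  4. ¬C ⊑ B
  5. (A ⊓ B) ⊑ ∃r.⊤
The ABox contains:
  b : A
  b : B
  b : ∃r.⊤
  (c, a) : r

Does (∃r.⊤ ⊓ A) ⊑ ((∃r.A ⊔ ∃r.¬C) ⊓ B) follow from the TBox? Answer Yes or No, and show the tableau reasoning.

1. (∃r.⊤ ⊓ A) ⊑ ((∃r.A ⊔ ∃r.¬C) ⊓ B)  ⇔  ((∃r.⊤ ⊓ A) ⊓ ((∀r.¬A ⊓ ∀r.C) ⊔ ¬B)) unsat w.r.t. T
   apply at x₀: ∃r.⊤⊑∃r.∀r.¬C; ∃r.⊤⊑(∃r.A ⊔ ∃r.¬C)
   open: L(x₀) ⊇ {A, C, ¬B, ∃r.A, ∃r.∀r.¬C, …} (+ ∃-successors)
2. Hence (∃r.⊤ ⊓ A) ⊑ ((∃r.A ⊔ ∃r.¬C) ⊓ B): not entailed.

No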